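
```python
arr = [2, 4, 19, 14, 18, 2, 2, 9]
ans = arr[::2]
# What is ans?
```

arr has length 8. The slice arr[::2] selects indices [0, 2, 4, 6] (0->2, 2->19, 4->18, 6->2), giving [2, 19, 18, 2].

[2, 19, 18, 2]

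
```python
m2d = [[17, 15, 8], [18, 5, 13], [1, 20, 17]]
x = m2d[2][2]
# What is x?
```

m2d[2] = [1, 20, 17]. Taking column 2 of that row yields 17.

17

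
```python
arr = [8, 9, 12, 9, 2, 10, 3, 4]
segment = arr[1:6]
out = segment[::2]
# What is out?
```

arr has length 8. The slice arr[1:6] selects indices [1, 2, 3, 4, 5] (1->9, 2->12, 3->9, 4->2, 5->10), giving [9, 12, 9, 2, 10]. So segment = [9, 12, 9, 2, 10]. segment has length 5. The slice segment[::2] selects indices [0, 2, 4] (0->9, 2->9, 4->10), giving [9, 9, 10].

[9, 9, 10]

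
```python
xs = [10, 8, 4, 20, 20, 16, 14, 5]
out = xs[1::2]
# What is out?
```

xs has length 8. The slice xs[1::2] selects indices [1, 3, 5, 7] (1->8, 3->20, 5->16, 7->5), giving [8, 20, 16, 5].

[8, 20, 16, 5]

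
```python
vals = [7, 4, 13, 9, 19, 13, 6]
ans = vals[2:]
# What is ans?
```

vals has length 7. The slice vals[2:] selects indices [2, 3, 4, 5, 6] (2->13, 3->9, 4->19, 5->13, 6->6), giving [13, 9, 19, 13, 6].

[13, 9, 19, 13, 6]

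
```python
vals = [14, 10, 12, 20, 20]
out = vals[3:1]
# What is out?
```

vals has length 5. The slice vals[3:1] resolves to an empty index range, so the result is [].

[]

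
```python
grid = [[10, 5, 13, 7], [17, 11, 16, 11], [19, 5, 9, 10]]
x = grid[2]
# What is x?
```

grid has 3 rows. Row 2 is [19, 5, 9, 10].

[19, 5, 9, 10]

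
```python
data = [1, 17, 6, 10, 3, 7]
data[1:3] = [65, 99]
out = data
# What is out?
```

data starts as [1, 17, 6, 10, 3, 7] (length 6). The slice data[1:3] covers indices [1, 2] with values [17, 6]. Replacing that slice with [65, 99] (same length) produces [1, 65, 99, 10, 3, 7].

[1, 65, 99, 10, 3, 7]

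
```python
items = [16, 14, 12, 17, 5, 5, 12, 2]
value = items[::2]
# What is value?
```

items has length 8. The slice items[::2] selects indices [0, 2, 4, 6] (0->16, 2->12, 4->5, 6->12), giving [16, 12, 5, 12].

[16, 12, 5, 12]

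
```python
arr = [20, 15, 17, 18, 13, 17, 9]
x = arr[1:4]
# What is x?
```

arr has length 7. The slice arr[1:4] selects indices [1, 2, 3] (1->15, 2->17, 3->18), giving [15, 17, 18].

[15, 17, 18]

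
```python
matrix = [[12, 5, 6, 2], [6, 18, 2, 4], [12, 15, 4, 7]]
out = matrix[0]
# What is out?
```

matrix has 3 rows. Row 0 is [12, 5, 6, 2].

[12, 5, 6, 2]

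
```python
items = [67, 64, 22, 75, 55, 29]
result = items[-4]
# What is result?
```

items has length 6. Negative index -4 maps to positive index 6 + (-4) = 2. items[2] = 22.

22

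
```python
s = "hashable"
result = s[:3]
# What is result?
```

s has length 8. The slice s[:3] selects indices [0, 1, 2] (0->'h', 1->'a', 2->'s'), giving 'has'.

'has'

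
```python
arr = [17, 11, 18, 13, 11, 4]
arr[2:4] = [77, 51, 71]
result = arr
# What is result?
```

arr starts as [17, 11, 18, 13, 11, 4] (length 6). The slice arr[2:4] covers indices [2, 3] with values [18, 13]. Replacing that slice with [77, 51, 71] (different length) produces [17, 11, 77, 51, 71, 11, 4].

[17, 11, 77, 51, 71, 11, 4]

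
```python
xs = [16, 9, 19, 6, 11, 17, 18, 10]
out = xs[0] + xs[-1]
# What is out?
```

xs has length 8. xs[0] = 16.
xs has length 8. Negative index -1 maps to positive index 8 + (-1) = 7. xs[7] = 10.
Sum: 16 + 10 = 26.

26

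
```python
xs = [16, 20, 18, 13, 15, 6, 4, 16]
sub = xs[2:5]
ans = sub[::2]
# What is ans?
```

xs has length 8. The slice xs[2:5] selects indices [2, 3, 4] (2->18, 3->13, 4->15), giving [18, 13, 15]. So sub = [18, 13, 15]. sub has length 3. The slice sub[::2] selects indices [0, 2] (0->18, 2->15), giving [18, 15].

[18, 15]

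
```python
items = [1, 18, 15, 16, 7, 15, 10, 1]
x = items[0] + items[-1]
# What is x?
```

items has length 8. items[0] = 1.
items has length 8. Negative index -1 maps to positive index 8 + (-1) = 7. items[7] = 1.
Sum: 1 + 1 = 2.

2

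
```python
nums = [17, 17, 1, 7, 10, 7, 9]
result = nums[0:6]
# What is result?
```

nums has length 7. The slice nums[0:6] selects indices [0, 1, 2, 3, 4, 5] (0->17, 1->17, 2->1, 3->7, 4->10, 5->7), giving [17, 17, 1, 7, 10, 7].

[17, 17, 1, 7, 10, 7]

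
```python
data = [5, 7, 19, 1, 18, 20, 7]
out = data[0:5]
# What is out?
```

data has length 7. The slice data[0:5] selects indices [0, 1, 2, 3, 4] (0->5, 1->7, 2->19, 3->1, 4->18), giving [5, 7, 19, 1, 18].

[5, 7, 19, 1, 18]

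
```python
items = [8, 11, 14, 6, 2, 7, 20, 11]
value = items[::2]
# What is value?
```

items has length 8. The slice items[::2] selects indices [0, 2, 4, 6] (0->8, 2->14, 4->2, 6->20), giving [8, 14, 2, 20].

[8, 14, 2, 20]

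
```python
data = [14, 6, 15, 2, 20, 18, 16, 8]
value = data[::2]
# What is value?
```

data has length 8. The slice data[::2] selects indices [0, 2, 4, 6] (0->14, 2->15, 4->20, 6->16), giving [14, 15, 20, 16].

[14, 15, 20, 16]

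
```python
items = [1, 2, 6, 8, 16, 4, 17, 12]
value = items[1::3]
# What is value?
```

items has length 8. The slice items[1::3] selects indices [1, 4, 7] (1->2, 4->16, 7->12), giving [2, 16, 12].

[2, 16, 12]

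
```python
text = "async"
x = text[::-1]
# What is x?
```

text has length 5. The slice text[::-1] selects indices [4, 3, 2, 1, 0] (4->'c', 3->'n', 2->'y', 1->'s', 0->'a'), giving 'cnysa'.

'cnysa'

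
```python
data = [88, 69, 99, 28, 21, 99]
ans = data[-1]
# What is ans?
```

data has length 6. Negative index -1 maps to positive index 6 + (-1) = 5. data[5] = 99.

99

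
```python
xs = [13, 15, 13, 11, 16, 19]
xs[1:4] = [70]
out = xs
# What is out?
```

xs starts as [13, 15, 13, 11, 16, 19] (length 6). The slice xs[1:4] covers indices [1, 2, 3] with values [15, 13, 11]. Replacing that slice with [70] (different length) produces [13, 70, 16, 19].

[13, 70, 16, 19]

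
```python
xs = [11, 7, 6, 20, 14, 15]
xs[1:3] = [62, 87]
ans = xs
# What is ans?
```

xs starts as [11, 7, 6, 20, 14, 15] (length 6). The slice xs[1:3] covers indices [1, 2] with values [7, 6]. Replacing that slice with [62, 87] (same length) produces [11, 62, 87, 20, 14, 15].

[11, 62, 87, 20, 14, 15]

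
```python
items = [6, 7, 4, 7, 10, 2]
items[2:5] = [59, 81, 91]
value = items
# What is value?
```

items starts as [6, 7, 4, 7, 10, 2] (length 6). The slice items[2:5] covers indices [2, 3, 4] with values [4, 7, 10]. Replacing that slice with [59, 81, 91] (same length) produces [6, 7, 59, 81, 91, 2].

[6, 7, 59, 81, 91, 2]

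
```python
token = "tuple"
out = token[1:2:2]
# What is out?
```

token has length 5. The slice token[1:2:2] selects indices [1] (1->'u'), giving 'u'.

'u'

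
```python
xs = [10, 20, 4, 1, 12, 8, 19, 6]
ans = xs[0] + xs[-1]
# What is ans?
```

xs has length 8. xs[0] = 10.
xs has length 8. Negative index -1 maps to positive index 8 + (-1) = 7. xs[7] = 6.
Sum: 10 + 6 = 16.

16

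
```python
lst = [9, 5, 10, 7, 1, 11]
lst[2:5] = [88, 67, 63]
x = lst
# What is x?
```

lst starts as [9, 5, 10, 7, 1, 11] (length 6). The slice lst[2:5] covers indices [2, 3, 4] with values [10, 7, 1]. Replacing that slice with [88, 67, 63] (same length) produces [9, 5, 88, 67, 63, 11].

[9, 5, 88, 67, 63, 11]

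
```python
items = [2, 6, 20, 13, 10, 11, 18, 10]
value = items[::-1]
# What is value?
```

items has length 8. The slice items[::-1] selects indices [7, 6, 5, 4, 3, 2, 1, 0] (7->10, 6->18, 5->11, 4->10, 3->13, 2->20, 1->6, 0->2), giving [10, 18, 11, 10, 13, 20, 6, 2].

[10, 18, 11, 10, 13, 20, 6, 2]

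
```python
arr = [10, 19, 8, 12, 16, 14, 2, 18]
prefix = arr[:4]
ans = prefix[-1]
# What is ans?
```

arr has length 8. The slice arr[:4] selects indices [0, 1, 2, 3] (0->10, 1->19, 2->8, 3->12), giving [10, 19, 8, 12]. So prefix = [10, 19, 8, 12]. Then prefix[-1] = 12.

12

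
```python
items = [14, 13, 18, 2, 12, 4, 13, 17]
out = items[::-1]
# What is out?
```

items has length 8. The slice items[::-1] selects indices [7, 6, 5, 4, 3, 2, 1, 0] (7->17, 6->13, 5->4, 4->12, 3->2, 2->18, 1->13, 0->14), giving [17, 13, 4, 12, 2, 18, 13, 14].

[17, 13, 4, 12, 2, 18, 13, 14]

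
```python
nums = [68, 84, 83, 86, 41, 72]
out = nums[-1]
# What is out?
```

nums has length 6. Negative index -1 maps to positive index 6 + (-1) = 5. nums[5] = 72.

72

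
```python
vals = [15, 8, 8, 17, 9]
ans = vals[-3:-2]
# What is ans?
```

vals has length 5. The slice vals[-3:-2] selects indices [2] (2->8), giving [8].

[8]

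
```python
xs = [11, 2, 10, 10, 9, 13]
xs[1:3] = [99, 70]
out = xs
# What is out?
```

xs starts as [11, 2, 10, 10, 9, 13] (length 6). The slice xs[1:3] covers indices [1, 2] with values [2, 10]. Replacing that slice with [99, 70] (same length) produces [11, 99, 70, 10, 9, 13].

[11, 99, 70, 10, 9, 13]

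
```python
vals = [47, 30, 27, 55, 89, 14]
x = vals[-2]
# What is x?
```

vals has length 6. Negative index -2 maps to positive index 6 + (-2) = 4. vals[4] = 89.

89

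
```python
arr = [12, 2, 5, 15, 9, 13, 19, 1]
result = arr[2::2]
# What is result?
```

arr has length 8. The slice arr[2::2] selects indices [2, 4, 6] (2->5, 4->9, 6->19), giving [5, 9, 19].

[5, 9, 19]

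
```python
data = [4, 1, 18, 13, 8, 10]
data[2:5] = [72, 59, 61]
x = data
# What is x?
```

data starts as [4, 1, 18, 13, 8, 10] (length 6). The slice data[2:5] covers indices [2, 3, 4] with values [18, 13, 8]. Replacing that slice with [72, 59, 61] (same length) produces [4, 1, 72, 59, 61, 10].

[4, 1, 72, 59, 61, 10]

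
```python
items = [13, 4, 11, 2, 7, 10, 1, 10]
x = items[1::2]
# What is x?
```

items has length 8. The slice items[1::2] selects indices [1, 3, 5, 7] (1->4, 3->2, 5->10, 7->10), giving [4, 2, 10, 10].

[4, 2, 10, 10]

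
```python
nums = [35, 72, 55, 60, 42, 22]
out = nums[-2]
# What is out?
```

nums has length 6. Negative index -2 maps to positive index 6 + (-2) = 4. nums[4] = 42.

42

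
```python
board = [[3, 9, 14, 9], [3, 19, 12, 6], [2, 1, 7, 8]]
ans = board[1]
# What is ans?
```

board has 3 rows. Row 1 is [3, 19, 12, 6].

[3, 19, 12, 6]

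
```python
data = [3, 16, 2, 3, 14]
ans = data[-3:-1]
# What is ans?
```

data has length 5. The slice data[-3:-1] selects indices [2, 3] (2->2, 3->3), giving [2, 3].

[2, 3]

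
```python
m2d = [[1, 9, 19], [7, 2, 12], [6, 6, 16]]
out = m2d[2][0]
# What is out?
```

m2d[2] = [6, 6, 16]. Taking column 0 of that row yields 6.

6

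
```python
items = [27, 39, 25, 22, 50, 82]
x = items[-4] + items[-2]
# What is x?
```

items has length 6. Negative index -4 maps to positive index 6 + (-4) = 2. items[2] = 25.
items has length 6. Negative index -2 maps to positive index 6 + (-2) = 4. items[4] = 50.
Sum: 25 + 50 = 75.

75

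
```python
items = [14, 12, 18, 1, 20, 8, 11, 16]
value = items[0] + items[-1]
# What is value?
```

items has length 8. items[0] = 14.
items has length 8. Negative index -1 maps to positive index 8 + (-1) = 7. items[7] = 16.
Sum: 14 + 16 = 30.

30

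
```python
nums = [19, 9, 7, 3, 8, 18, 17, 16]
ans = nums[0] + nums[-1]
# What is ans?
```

nums has length 8. nums[0] = 19.
nums has length 8. Negative index -1 maps to positive index 8 + (-1) = 7. nums[7] = 16.
Sum: 19 + 16 = 35.

35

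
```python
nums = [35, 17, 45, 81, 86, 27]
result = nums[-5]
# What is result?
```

nums has length 6. Negative index -5 maps to positive index 6 + (-5) = 1. nums[1] = 17.

17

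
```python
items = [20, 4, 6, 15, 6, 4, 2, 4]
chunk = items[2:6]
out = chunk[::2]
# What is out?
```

items has length 8. The slice items[2:6] selects indices [2, 3, 4, 5] (2->6, 3->15, 4->6, 5->4), giving [6, 15, 6, 4]. So chunk = [6, 15, 6, 4]. chunk has length 4. The slice chunk[::2] selects indices [0, 2] (0->6, 2->6), giving [6, 6].

[6, 6]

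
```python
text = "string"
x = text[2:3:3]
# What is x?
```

text has length 6. The slice text[2:3:3] selects indices [2] (2->'r'), giving 'r'.

'r'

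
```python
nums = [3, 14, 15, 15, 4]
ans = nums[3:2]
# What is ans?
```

nums has length 5. The slice nums[3:2] resolves to an empty index range, so the result is [].

[]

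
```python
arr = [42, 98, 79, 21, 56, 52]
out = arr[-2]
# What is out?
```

arr has length 6. Negative index -2 maps to positive index 6 + (-2) = 4. arr[4] = 56.

56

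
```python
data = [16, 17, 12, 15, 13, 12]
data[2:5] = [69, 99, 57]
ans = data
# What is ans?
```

data starts as [16, 17, 12, 15, 13, 12] (length 6). The slice data[2:5] covers indices [2, 3, 4] with values [12, 15, 13]. Replacing that slice with [69, 99, 57] (same length) produces [16, 17, 69, 99, 57, 12].

[16, 17, 69, 99, 57, 12]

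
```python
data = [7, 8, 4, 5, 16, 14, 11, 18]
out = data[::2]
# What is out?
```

data has length 8. The slice data[::2] selects indices [0, 2, 4, 6] (0->7, 2->4, 4->16, 6->11), giving [7, 4, 16, 11].

[7, 4, 16, 11]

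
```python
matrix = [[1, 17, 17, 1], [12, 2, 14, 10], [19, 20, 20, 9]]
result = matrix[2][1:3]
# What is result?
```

matrix[2] = [19, 20, 20, 9]. matrix[2] has length 4. The slice matrix[2][1:3] selects indices [1, 2] (1->20, 2->20), giving [20, 20].

[20, 20]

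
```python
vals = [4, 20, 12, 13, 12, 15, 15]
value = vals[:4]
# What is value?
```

vals has length 7. The slice vals[:4] selects indices [0, 1, 2, 3] (0->4, 1->20, 2->12, 3->13), giving [4, 20, 12, 13].

[4, 20, 12, 13]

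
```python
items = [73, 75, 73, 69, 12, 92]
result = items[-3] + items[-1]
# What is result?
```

items has length 6. Negative index -3 maps to positive index 6 + (-3) = 3. items[3] = 69.
items has length 6. Negative index -1 maps to positive index 6 + (-1) = 5. items[5] = 92.
Sum: 69 + 92 = 161.

161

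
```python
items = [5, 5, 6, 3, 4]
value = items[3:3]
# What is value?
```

items has length 5. The slice items[3:3] resolves to an empty index range, so the result is [].

[]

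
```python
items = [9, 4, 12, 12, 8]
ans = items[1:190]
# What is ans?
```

items has length 5. The slice items[1:190] selects indices [1, 2, 3, 4] (1->4, 2->12, 3->12, 4->8), giving [4, 12, 12, 8].

[4, 12, 12, 8]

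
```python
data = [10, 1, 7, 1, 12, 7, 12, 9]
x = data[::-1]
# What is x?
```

data has length 8. The slice data[::-1] selects indices [7, 6, 5, 4, 3, 2, 1, 0] (7->9, 6->12, 5->7, 4->12, 3->1, 2->7, 1->1, 0->10), giving [9, 12, 7, 12, 1, 7, 1, 10].

[9, 12, 7, 12, 1, 7, 1, 10]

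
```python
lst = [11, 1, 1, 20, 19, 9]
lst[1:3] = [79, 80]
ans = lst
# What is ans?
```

lst starts as [11, 1, 1, 20, 19, 9] (length 6). The slice lst[1:3] covers indices [1, 2] with values [1, 1]. Replacing that slice with [79, 80] (same length) produces [11, 79, 80, 20, 19, 9].

[11, 79, 80, 20, 19, 9]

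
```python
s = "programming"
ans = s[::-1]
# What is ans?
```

s has length 11. The slice s[::-1] selects indices [10, 9, 8, 7, 6, 5, 4, 3, 2, 1, 0] (10->'g', 9->'n', 8->'i', 7->'m', 6->'m', 5->'a', 4->'r', 3->'g', 2->'o', 1->'r', 0->'p'), giving 'gnimmargorp'.

'gnimmargorp'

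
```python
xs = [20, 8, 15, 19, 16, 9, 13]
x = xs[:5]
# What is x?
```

xs has length 7. The slice xs[:5] selects indices [0, 1, 2, 3, 4] (0->20, 1->8, 2->15, 3->19, 4->16), giving [20, 8, 15, 19, 16].

[20, 8, 15, 19, 16]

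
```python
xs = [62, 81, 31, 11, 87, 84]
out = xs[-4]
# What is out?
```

xs has length 6. Negative index -4 maps to positive index 6 + (-4) = 2. xs[2] = 31.

31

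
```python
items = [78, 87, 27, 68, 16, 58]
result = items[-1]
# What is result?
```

items has length 6. Negative index -1 maps to positive index 6 + (-1) = 5. items[5] = 58.

58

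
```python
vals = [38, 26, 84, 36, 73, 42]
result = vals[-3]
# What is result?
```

vals has length 6. Negative index -3 maps to positive index 6 + (-3) = 3. vals[3] = 36.

36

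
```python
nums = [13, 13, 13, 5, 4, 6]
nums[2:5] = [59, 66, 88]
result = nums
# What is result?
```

nums starts as [13, 13, 13, 5, 4, 6] (length 6). The slice nums[2:5] covers indices [2, 3, 4] with values [13, 5, 4]. Replacing that slice with [59, 66, 88] (same length) produces [13, 13, 59, 66, 88, 6].

[13, 13, 59, 66, 88, 6]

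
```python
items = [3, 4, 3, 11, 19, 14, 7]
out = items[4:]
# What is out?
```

items has length 7. The slice items[4:] selects indices [4, 5, 6] (4->19, 5->14, 6->7), giving [19, 14, 7].

[19, 14, 7]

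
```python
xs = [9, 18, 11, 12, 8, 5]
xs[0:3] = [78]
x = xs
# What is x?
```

xs starts as [9, 18, 11, 12, 8, 5] (length 6). The slice xs[0:3] covers indices [0, 1, 2] with values [9, 18, 11]. Replacing that slice with [78] (different length) produces [78, 12, 8, 5].

[78, 12, 8, 5]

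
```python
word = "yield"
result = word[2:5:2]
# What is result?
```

word has length 5. The slice word[2:5:2] selects indices [2, 4] (2->'e', 4->'d'), giving 'ed'.

'ed'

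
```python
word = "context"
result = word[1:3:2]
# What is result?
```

word has length 7. The slice word[1:3:2] selects indices [1] (1->'o'), giving 'o'.

'o'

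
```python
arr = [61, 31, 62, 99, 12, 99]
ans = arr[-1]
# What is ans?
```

arr has length 6. Negative index -1 maps to positive index 6 + (-1) = 5. arr[5] = 99.

99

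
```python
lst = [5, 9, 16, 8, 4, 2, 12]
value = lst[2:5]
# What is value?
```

lst has length 7. The slice lst[2:5] selects indices [2, 3, 4] (2->16, 3->8, 4->4), giving [16, 8, 4].

[16, 8, 4]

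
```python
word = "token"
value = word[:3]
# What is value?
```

word has length 5. The slice word[:3] selects indices [0, 1, 2] (0->'t', 1->'o', 2->'k'), giving 'tok'.

'tok'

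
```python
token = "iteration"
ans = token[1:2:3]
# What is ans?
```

token has length 9. The slice token[1:2:3] selects indices [1] (1->'t'), giving 't'.

't'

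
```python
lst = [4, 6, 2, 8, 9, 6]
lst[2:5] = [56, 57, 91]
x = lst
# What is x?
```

lst starts as [4, 6, 2, 8, 9, 6] (length 6). The slice lst[2:5] covers indices [2, 3, 4] with values [2, 8, 9]. Replacing that slice with [56, 57, 91] (same length) produces [4, 6, 56, 57, 91, 6].

[4, 6, 56, 57, 91, 6]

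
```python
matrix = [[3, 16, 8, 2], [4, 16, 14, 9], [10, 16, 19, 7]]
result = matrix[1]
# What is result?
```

matrix has 3 rows. Row 1 is [4, 16, 14, 9].

[4, 16, 14, 9]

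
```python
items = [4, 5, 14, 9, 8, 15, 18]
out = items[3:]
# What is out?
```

items has length 7. The slice items[3:] selects indices [3, 4, 5, 6] (3->9, 4->8, 5->15, 6->18), giving [9, 8, 15, 18].

[9, 8, 15, 18]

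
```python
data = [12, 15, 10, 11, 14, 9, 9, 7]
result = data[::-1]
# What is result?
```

data has length 8. The slice data[::-1] selects indices [7, 6, 5, 4, 3, 2, 1, 0] (7->7, 6->9, 5->9, 4->14, 3->11, 2->10, 1->15, 0->12), giving [7, 9, 9, 14, 11, 10, 15, 12].

[7, 9, 9, 14, 11, 10, 15, 12]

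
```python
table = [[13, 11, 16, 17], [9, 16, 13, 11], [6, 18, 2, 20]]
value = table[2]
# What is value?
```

table has 3 rows. Row 2 is [6, 18, 2, 20].

[6, 18, 2, 20]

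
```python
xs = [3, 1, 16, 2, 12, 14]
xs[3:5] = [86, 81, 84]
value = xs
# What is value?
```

xs starts as [3, 1, 16, 2, 12, 14] (length 6). The slice xs[3:5] covers indices [3, 4] with values [2, 12]. Replacing that slice with [86, 81, 84] (different length) produces [3, 1, 16, 86, 81, 84, 14].

[3, 1, 16, 86, 81, 84, 14]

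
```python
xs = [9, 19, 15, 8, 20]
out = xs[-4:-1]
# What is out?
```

xs has length 5. The slice xs[-4:-1] selects indices [1, 2, 3] (1->19, 2->15, 3->8), giving [19, 15, 8].

[19, 15, 8]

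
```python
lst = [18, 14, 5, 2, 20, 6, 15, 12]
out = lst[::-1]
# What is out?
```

lst has length 8. The slice lst[::-1] selects indices [7, 6, 5, 4, 3, 2, 1, 0] (7->12, 6->15, 5->6, 4->20, 3->2, 2->5, 1->14, 0->18), giving [12, 15, 6, 20, 2, 5, 14, 18].

[12, 15, 6, 20, 2, 5, 14, 18]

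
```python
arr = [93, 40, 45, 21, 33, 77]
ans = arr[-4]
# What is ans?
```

arr has length 6. Negative index -4 maps to positive index 6 + (-4) = 2. arr[2] = 45.

45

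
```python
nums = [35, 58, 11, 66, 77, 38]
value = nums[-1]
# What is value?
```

nums has length 6. Negative index -1 maps to positive index 6 + (-1) = 5. nums[5] = 38.

38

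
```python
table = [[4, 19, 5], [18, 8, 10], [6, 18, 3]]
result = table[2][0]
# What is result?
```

table[2] = [6, 18, 3]. Taking column 0 of that row yields 6.

6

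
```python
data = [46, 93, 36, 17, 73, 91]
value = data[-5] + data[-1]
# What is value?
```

data has length 6. Negative index -5 maps to positive index 6 + (-5) = 1. data[1] = 93.
data has length 6. Negative index -1 maps to positive index 6 + (-1) = 5. data[5] = 91.
Sum: 93 + 91 = 184.

184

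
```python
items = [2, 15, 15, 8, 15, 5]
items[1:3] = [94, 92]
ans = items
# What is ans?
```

items starts as [2, 15, 15, 8, 15, 5] (length 6). The slice items[1:3] covers indices [1, 2] with values [15, 15]. Replacing that slice with [94, 92] (same length) produces [2, 94, 92, 8, 15, 5].

[2, 94, 92, 8, 15, 5]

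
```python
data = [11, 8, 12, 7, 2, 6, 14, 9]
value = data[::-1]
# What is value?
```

data has length 8. The slice data[::-1] selects indices [7, 6, 5, 4, 3, 2, 1, 0] (7->9, 6->14, 5->6, 4->2, 3->7, 2->12, 1->8, 0->11), giving [9, 14, 6, 2, 7, 12, 8, 11].

[9, 14, 6, 2, 7, 12, 8, 11]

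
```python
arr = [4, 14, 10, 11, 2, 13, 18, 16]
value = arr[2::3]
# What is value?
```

arr has length 8. The slice arr[2::3] selects indices [2, 5] (2->10, 5->13), giving [10, 13].

[10, 13]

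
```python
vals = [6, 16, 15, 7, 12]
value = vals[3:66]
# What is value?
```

vals has length 5. The slice vals[3:66] selects indices [3, 4] (3->7, 4->12), giving [7, 12].

[7, 12]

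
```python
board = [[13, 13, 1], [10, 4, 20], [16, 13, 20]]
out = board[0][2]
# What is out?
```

board[0] = [13, 13, 1]. Taking column 2 of that row yields 1.

1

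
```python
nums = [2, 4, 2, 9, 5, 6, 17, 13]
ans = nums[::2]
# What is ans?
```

nums has length 8. The slice nums[::2] selects indices [0, 2, 4, 6] (0->2, 2->2, 4->5, 6->17), giving [2, 2, 5, 17].

[2, 2, 5, 17]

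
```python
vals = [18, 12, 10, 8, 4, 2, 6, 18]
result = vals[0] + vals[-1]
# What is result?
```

vals has length 8. vals[0] = 18.
vals has length 8. Negative index -1 maps to positive index 8 + (-1) = 7. vals[7] = 18.
Sum: 18 + 18 = 36.

36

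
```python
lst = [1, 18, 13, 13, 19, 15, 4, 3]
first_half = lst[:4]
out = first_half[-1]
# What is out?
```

lst has length 8. The slice lst[:4] selects indices [0, 1, 2, 3] (0->1, 1->18, 2->13, 3->13), giving [1, 18, 13, 13]. So first_half = [1, 18, 13, 13]. Then first_half[-1] = 13.

13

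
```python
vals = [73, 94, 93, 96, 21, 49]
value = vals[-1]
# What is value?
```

vals has length 6. Negative index -1 maps to positive index 6 + (-1) = 5. vals[5] = 49.

49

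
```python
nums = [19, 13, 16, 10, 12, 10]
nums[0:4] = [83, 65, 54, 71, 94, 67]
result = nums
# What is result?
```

nums starts as [19, 13, 16, 10, 12, 10] (length 6). The slice nums[0:4] covers indices [0, 1, 2, 3] with values [19, 13, 16, 10]. Replacing that slice with [83, 65, 54, 71, 94, 67] (different length) produces [83, 65, 54, 71, 94, 67, 12, 10].

[83, 65, 54, 71, 94, 67, 12, 10]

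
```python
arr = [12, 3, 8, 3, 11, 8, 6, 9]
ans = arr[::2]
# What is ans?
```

arr has length 8. The slice arr[::2] selects indices [0, 2, 4, 6] (0->12, 2->8, 4->11, 6->6), giving [12, 8, 11, 6].

[12, 8, 11, 6]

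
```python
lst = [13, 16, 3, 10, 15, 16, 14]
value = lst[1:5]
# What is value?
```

lst has length 7. The slice lst[1:5] selects indices [1, 2, 3, 4] (1->16, 2->3, 3->10, 4->15), giving [16, 3, 10, 15].

[16, 3, 10, 15]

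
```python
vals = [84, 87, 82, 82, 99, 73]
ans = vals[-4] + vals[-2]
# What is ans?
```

vals has length 6. Negative index -4 maps to positive index 6 + (-4) = 2. vals[2] = 82.
vals has length 6. Negative index -2 maps to positive index 6 + (-2) = 4. vals[4] = 99.
Sum: 82 + 99 = 181.

181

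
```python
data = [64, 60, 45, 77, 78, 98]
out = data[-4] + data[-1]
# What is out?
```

data has length 6. Negative index -4 maps to positive index 6 + (-4) = 2. data[2] = 45.
data has length 6. Negative index -1 maps to positive index 6 + (-1) = 5. data[5] = 98.
Sum: 45 + 98 = 143.

143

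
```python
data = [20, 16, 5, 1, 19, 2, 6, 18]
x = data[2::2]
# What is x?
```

data has length 8. The slice data[2::2] selects indices [2, 4, 6] (2->5, 4->19, 6->6), giving [5, 19, 6].

[5, 19, 6]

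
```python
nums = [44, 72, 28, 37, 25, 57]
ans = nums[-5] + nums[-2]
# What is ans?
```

nums has length 6. Negative index -5 maps to positive index 6 + (-5) = 1. nums[1] = 72.
nums has length 6. Negative index -2 maps to positive index 6 + (-2) = 4. nums[4] = 25.
Sum: 72 + 25 = 97.

97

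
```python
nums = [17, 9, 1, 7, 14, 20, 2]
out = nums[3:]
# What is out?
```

nums has length 7. The slice nums[3:] selects indices [3, 4, 5, 6] (3->7, 4->14, 5->20, 6->2), giving [7, 14, 20, 2].

[7, 14, 20, 2]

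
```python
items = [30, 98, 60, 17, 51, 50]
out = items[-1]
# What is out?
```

items has length 6. Negative index -1 maps to positive index 6 + (-1) = 5. items[5] = 50.

50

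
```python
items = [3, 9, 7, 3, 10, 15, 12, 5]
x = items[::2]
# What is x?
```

items has length 8. The slice items[::2] selects indices [0, 2, 4, 6] (0->3, 2->7, 4->10, 6->12), giving [3, 7, 10, 12].

[3, 7, 10, 12]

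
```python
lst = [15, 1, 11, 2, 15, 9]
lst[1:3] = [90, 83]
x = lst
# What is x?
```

lst starts as [15, 1, 11, 2, 15, 9] (length 6). The slice lst[1:3] covers indices [1, 2] with values [1, 11]. Replacing that slice with [90, 83] (same length) produces [15, 90, 83, 2, 15, 9].

[15, 90, 83, 2, 15, 9]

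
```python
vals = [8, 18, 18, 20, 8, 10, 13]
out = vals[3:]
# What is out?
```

vals has length 7. The slice vals[3:] selects indices [3, 4, 5, 6] (3->20, 4->8, 5->10, 6->13), giving [20, 8, 10, 13].

[20, 8, 10, 13]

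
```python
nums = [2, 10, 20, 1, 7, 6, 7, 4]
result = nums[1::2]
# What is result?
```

nums has length 8. The slice nums[1::2] selects indices [1, 3, 5, 7] (1->10, 3->1, 5->6, 7->4), giving [10, 1, 6, 4].

[10, 1, 6, 4]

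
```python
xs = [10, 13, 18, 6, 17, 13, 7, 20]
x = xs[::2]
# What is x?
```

xs has length 8. The slice xs[::2] selects indices [0, 2, 4, 6] (0->10, 2->18, 4->17, 6->7), giving [10, 18, 17, 7].

[10, 18, 17, 7]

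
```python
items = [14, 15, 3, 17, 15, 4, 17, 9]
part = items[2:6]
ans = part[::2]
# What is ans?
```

items has length 8. The slice items[2:6] selects indices [2, 3, 4, 5] (2->3, 3->17, 4->15, 5->4), giving [3, 17, 15, 4]. So part = [3, 17, 15, 4]. part has length 4. The slice part[::2] selects indices [0, 2] (0->3, 2->15), giving [3, 15].

[3, 15]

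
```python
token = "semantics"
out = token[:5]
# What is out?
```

token has length 9. The slice token[:5] selects indices [0, 1, 2, 3, 4] (0->'s', 1->'e', 2->'m', 3->'a', 4->'n'), giving 'seman'.

'seman'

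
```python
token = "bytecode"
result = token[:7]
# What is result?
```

token has length 8. The slice token[:7] selects indices [0, 1, 2, 3, 4, 5, 6] (0->'b', 1->'y', 2->'t', 3->'e', 4->'c', 5->'o', 6->'d'), giving 'bytecod'.

'bytecod'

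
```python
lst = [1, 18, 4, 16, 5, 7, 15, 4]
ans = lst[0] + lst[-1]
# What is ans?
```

lst has length 8. lst[0] = 1.
lst has length 8. Negative index -1 maps to positive index 8 + (-1) = 7. lst[7] = 4.
Sum: 1 + 4 = 5.

5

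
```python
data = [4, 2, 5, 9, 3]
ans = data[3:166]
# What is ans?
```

data has length 5. The slice data[3:166] selects indices [3, 4] (3->9, 4->3), giving [9, 3].

[9, 3]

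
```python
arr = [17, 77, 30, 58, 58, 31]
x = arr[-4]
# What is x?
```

arr has length 6. Negative index -4 maps to positive index 6 + (-4) = 2. arr[2] = 30.

30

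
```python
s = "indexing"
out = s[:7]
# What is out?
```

s has length 8. The slice s[:7] selects indices [0, 1, 2, 3, 4, 5, 6] (0->'i', 1->'n', 2->'d', 3->'e', 4->'x', 5->'i', 6->'n'), giving 'indexin'.

'indexin'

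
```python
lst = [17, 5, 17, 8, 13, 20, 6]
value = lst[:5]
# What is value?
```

lst has length 7. The slice lst[:5] selects indices [0, 1, 2, 3, 4] (0->17, 1->5, 2->17, 3->8, 4->13), giving [17, 5, 17, 8, 13].

[17, 5, 17, 8, 13]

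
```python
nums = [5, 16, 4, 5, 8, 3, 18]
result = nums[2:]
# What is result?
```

nums has length 7. The slice nums[2:] selects indices [2, 3, 4, 5, 6] (2->4, 3->5, 4->8, 5->3, 6->18), giving [4, 5, 8, 3, 18].

[4, 5, 8, 3, 18]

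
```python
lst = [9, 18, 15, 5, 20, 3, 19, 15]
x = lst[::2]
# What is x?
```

lst has length 8. The slice lst[::2] selects indices [0, 2, 4, 6] (0->9, 2->15, 4->20, 6->19), giving [9, 15, 20, 19].

[9, 15, 20, 19]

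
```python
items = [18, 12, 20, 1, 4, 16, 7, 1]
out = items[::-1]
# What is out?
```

items has length 8. The slice items[::-1] selects indices [7, 6, 5, 4, 3, 2, 1, 0] (7->1, 6->7, 5->16, 4->4, 3->1, 2->20, 1->12, 0->18), giving [1, 7, 16, 4, 1, 20, 12, 18].

[1, 7, 16, 4, 1, 20, 12, 18]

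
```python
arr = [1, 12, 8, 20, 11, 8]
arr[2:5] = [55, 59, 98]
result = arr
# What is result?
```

arr starts as [1, 12, 8, 20, 11, 8] (length 6). The slice arr[2:5] covers indices [2, 3, 4] with values [8, 20, 11]. Replacing that slice with [55, 59, 98] (same length) produces [1, 12, 55, 59, 98, 8].

[1, 12, 55, 59, 98, 8]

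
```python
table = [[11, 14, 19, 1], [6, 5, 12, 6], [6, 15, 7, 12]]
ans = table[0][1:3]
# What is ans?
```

table[0] = [11, 14, 19, 1]. table[0] has length 4. The slice table[0][1:3] selects indices [1, 2] (1->14, 2->19), giving [14, 19].

[14, 19]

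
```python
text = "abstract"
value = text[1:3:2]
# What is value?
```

text has length 8. The slice text[1:3:2] selects indices [1] (1->'b'), giving 'b'.

'b'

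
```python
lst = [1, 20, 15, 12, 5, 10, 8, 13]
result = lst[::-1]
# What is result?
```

lst has length 8. The slice lst[::-1] selects indices [7, 6, 5, 4, 3, 2, 1, 0] (7->13, 6->8, 5->10, 4->5, 3->12, 2->15, 1->20, 0->1), giving [13, 8, 10, 5, 12, 15, 20, 1].

[13, 8, 10, 5, 12, 15, 20, 1]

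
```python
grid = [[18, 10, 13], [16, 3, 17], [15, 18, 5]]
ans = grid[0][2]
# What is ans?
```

grid[0] = [18, 10, 13]. Taking column 2 of that row yields 13.

13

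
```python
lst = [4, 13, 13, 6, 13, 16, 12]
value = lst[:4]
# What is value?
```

lst has length 7. The slice lst[:4] selects indices [0, 1, 2, 3] (0->4, 1->13, 2->13, 3->6), giving [4, 13, 13, 6].

[4, 13, 13, 6]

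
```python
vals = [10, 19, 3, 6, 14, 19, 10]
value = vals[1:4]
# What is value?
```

vals has length 7. The slice vals[1:4] selects indices [1, 2, 3] (1->19, 2->3, 3->6), giving [19, 3, 6].

[19, 3, 6]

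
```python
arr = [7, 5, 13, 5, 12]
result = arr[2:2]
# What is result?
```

arr has length 5. The slice arr[2:2] resolves to an empty index range, so the result is [].

[]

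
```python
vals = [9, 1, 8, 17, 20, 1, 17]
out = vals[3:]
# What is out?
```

vals has length 7. The slice vals[3:] selects indices [3, 4, 5, 6] (3->17, 4->20, 5->1, 6->17), giving [17, 20, 1, 17].

[17, 20, 1, 17]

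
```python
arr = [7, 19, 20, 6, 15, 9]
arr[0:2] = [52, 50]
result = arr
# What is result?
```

arr starts as [7, 19, 20, 6, 15, 9] (length 6). The slice arr[0:2] covers indices [0, 1] with values [7, 19]. Replacing that slice with [52, 50] (same length) produces [52, 50, 20, 6, 15, 9].

[52, 50, 20, 6, 15, 9]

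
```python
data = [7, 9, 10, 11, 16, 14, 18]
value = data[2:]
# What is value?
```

data has length 7. The slice data[2:] selects indices [2, 3, 4, 5, 6] (2->10, 3->11, 4->16, 5->14, 6->18), giving [10, 11, 16, 14, 18].

[10, 11, 16, 14, 18]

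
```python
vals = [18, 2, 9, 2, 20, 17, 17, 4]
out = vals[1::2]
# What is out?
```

vals has length 8. The slice vals[1::2] selects indices [1, 3, 5, 7] (1->2, 3->2, 5->17, 7->4), giving [2, 2, 17, 4].

[2, 2, 17, 4]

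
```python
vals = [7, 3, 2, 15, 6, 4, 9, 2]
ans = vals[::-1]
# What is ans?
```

vals has length 8. The slice vals[::-1] selects indices [7, 6, 5, 4, 3, 2, 1, 0] (7->2, 6->9, 5->4, 4->6, 3->15, 2->2, 1->3, 0->7), giving [2, 9, 4, 6, 15, 2, 3, 7].

[2, 9, 4, 6, 15, 2, 3, 7]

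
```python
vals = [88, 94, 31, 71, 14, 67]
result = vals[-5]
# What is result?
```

vals has length 6. Negative index -5 maps to positive index 6 + (-5) = 1. vals[1] = 94.

94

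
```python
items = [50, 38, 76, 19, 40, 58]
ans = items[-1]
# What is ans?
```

items has length 6. Negative index -1 maps to positive index 6 + (-1) = 5. items[5] = 58.

58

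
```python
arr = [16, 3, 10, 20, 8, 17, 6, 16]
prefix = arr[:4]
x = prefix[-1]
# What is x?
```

arr has length 8. The slice arr[:4] selects indices [0, 1, 2, 3] (0->16, 1->3, 2->10, 3->20), giving [16, 3, 10, 20]. So prefix = [16, 3, 10, 20]. Then prefix[-1] = 20.

20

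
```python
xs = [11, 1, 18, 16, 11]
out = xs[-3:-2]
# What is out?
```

xs has length 5. The slice xs[-3:-2] selects indices [2] (2->18), giving [18].

[18]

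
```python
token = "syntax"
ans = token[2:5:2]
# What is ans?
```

token has length 6. The slice token[2:5:2] selects indices [2, 4] (2->'n', 4->'a'), giving 'na'.

'na'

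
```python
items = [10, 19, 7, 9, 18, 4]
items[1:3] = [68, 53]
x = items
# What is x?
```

items starts as [10, 19, 7, 9, 18, 4] (length 6). The slice items[1:3] covers indices [1, 2] with values [19, 7]. Replacing that slice with [68, 53] (same length) produces [10, 68, 53, 9, 18, 4].

[10, 68, 53, 9, 18, 4]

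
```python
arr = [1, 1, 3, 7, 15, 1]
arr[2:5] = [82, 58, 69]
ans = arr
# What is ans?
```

arr starts as [1, 1, 3, 7, 15, 1] (length 6). The slice arr[2:5] covers indices [2, 3, 4] with values [3, 7, 15]. Replacing that slice with [82, 58, 69] (same length) produces [1, 1, 82, 58, 69, 1].

[1, 1, 82, 58, 69, 1]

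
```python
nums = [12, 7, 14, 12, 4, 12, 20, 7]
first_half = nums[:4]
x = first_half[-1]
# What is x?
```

nums has length 8. The slice nums[:4] selects indices [0, 1, 2, 3] (0->12, 1->7, 2->14, 3->12), giving [12, 7, 14, 12]. So first_half = [12, 7, 14, 12]. Then first_half[-1] = 12.

12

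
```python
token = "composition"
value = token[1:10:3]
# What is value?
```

token has length 11. The slice token[1:10:3] selects indices [1, 4, 7] (1->'o', 4->'o', 7->'t'), giving 'oot'.

'oot'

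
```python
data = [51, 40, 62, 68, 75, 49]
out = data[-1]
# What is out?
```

data has length 6. Negative index -1 maps to positive index 6 + (-1) = 5. data[5] = 49.

49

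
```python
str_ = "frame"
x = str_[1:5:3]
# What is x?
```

str_ has length 5. The slice str_[1:5:3] selects indices [1, 4] (1->'r', 4->'e'), giving 're'.

're'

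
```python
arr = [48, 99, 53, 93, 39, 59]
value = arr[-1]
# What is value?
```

arr has length 6. Negative index -1 maps to positive index 6 + (-1) = 5. arr[5] = 59.

59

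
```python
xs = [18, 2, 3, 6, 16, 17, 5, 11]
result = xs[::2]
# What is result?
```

xs has length 8. The slice xs[::2] selects indices [0, 2, 4, 6] (0->18, 2->3, 4->16, 6->5), giving [18, 3, 16, 5].

[18, 3, 16, 5]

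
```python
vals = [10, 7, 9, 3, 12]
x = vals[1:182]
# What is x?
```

vals has length 5. The slice vals[1:182] selects indices [1, 2, 3, 4] (1->7, 2->9, 3->3, 4->12), giving [7, 9, 3, 12].

[7, 9, 3, 12]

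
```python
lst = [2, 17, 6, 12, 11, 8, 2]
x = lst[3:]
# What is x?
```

lst has length 7. The slice lst[3:] selects indices [3, 4, 5, 6] (3->12, 4->11, 5->8, 6->2), giving [12, 11, 8, 2].

[12, 11, 8, 2]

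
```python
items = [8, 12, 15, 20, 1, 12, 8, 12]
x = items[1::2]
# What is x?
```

items has length 8. The slice items[1::2] selects indices [1, 3, 5, 7] (1->12, 3->20, 5->12, 7->12), giving [12, 20, 12, 12].

[12, 20, 12, 12]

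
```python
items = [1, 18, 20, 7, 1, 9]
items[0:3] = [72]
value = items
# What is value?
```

items starts as [1, 18, 20, 7, 1, 9] (length 6). The slice items[0:3] covers indices [0, 1, 2] with values [1, 18, 20]. Replacing that slice with [72] (different length) produces [72, 7, 1, 9].

[72, 7, 1, 9]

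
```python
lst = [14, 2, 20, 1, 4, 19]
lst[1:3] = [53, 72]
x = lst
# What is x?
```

lst starts as [14, 2, 20, 1, 4, 19] (length 6). The slice lst[1:3] covers indices [1, 2] with values [2, 20]. Replacing that slice with [53, 72] (same length) produces [14, 53, 72, 1, 4, 19].

[14, 53, 72, 1, 4, 19]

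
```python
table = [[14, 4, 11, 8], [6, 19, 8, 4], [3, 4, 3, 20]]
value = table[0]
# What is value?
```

table has 3 rows. Row 0 is [14, 4, 11, 8].

[14, 4, 11, 8]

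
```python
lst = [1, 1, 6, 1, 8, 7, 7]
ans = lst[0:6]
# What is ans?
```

lst has length 7. The slice lst[0:6] selects indices [0, 1, 2, 3, 4, 5] (0->1, 1->1, 2->6, 3->1, 4->8, 5->7), giving [1, 1, 6, 1, 8, 7].

[1, 1, 6, 1, 8, 7]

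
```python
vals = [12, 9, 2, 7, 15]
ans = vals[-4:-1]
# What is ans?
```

vals has length 5. The slice vals[-4:-1] selects indices [1, 2, 3] (1->9, 2->2, 3->7), giving [9, 2, 7].

[9, 2, 7]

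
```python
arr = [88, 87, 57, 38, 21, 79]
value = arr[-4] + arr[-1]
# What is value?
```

arr has length 6. Negative index -4 maps to positive index 6 + (-4) = 2. arr[2] = 57.
arr has length 6. Negative index -1 maps to positive index 6 + (-1) = 5. arr[5] = 79.
Sum: 57 + 79 = 136.

136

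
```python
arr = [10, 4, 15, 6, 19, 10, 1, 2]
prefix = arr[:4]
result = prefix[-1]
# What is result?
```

arr has length 8. The slice arr[:4] selects indices [0, 1, 2, 3] (0->10, 1->4, 2->15, 3->6), giving [10, 4, 15, 6]. So prefix = [10, 4, 15, 6]. Then prefix[-1] = 6.

6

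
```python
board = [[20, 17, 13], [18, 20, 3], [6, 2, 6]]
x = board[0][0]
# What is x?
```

board[0] = [20, 17, 13]. Taking column 0 of that row yields 20.

20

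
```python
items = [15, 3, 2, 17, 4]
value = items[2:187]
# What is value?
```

items has length 5. The slice items[2:187] selects indices [2, 3, 4] (2->2, 3->17, 4->4), giving [2, 17, 4].

[2, 17, 4]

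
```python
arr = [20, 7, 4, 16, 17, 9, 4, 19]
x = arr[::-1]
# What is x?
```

arr has length 8. The slice arr[::-1] selects indices [7, 6, 5, 4, 3, 2, 1, 0] (7->19, 6->4, 5->9, 4->17, 3->16, 2->4, 1->7, 0->20), giving [19, 4, 9, 17, 16, 4, 7, 20].

[19, 4, 9, 17, 16, 4, 7, 20]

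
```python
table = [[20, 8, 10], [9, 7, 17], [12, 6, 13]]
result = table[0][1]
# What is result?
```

table[0] = [20, 8, 10]. Taking column 1 of that row yields 8.

8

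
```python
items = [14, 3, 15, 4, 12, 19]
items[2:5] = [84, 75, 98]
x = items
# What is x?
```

items starts as [14, 3, 15, 4, 12, 19] (length 6). The slice items[2:5] covers indices [2, 3, 4] with values [15, 4, 12]. Replacing that slice with [84, 75, 98] (same length) produces [14, 3, 84, 75, 98, 19].

[14, 3, 84, 75, 98, 19]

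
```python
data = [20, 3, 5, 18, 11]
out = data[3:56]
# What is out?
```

data has length 5. The slice data[3:56] selects indices [3, 4] (3->18, 4->11), giving [18, 11].

[18, 11]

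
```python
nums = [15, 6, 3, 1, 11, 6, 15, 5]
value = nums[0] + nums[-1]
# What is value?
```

nums has length 8. nums[0] = 15.
nums has length 8. Negative index -1 maps to positive index 8 + (-1) = 7. nums[7] = 5.
Sum: 15 + 5 = 20.

20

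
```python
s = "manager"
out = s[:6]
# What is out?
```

s has length 7. The slice s[:6] selects indices [0, 1, 2, 3, 4, 5] (0->'m', 1->'a', 2->'n', 3->'a', 4->'g', 5->'e'), giving 'manage'.

'manage'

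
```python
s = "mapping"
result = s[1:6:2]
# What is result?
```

s has length 7. The slice s[1:6:2] selects indices [1, 3, 5] (1->'a', 3->'p', 5->'n'), giving 'apn'.

'apn'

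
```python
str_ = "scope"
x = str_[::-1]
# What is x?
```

str_ has length 5. The slice str_[::-1] selects indices [4, 3, 2, 1, 0] (4->'e', 3->'p', 2->'o', 1->'c', 0->'s'), giving 'epocs'.

'epocs'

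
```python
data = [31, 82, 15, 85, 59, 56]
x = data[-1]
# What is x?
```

data has length 6. Negative index -1 maps to positive index 6 + (-1) = 5. data[5] = 56.

56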